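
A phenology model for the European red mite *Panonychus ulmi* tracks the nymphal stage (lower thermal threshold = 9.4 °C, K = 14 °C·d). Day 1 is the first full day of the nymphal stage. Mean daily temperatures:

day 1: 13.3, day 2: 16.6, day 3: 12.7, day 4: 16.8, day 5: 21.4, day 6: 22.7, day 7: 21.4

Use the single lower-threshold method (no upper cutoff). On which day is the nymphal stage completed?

Daily DD above 9.4 °C: 3.9, 7.2, 3.3, 7.4, 12.0, 13.3, 12.0.
Cumulative: 3.9, 11.1, 14.4, 21.8, 33.8, 47.1, 59.1.
The total first reaches 14 DD on day 3.

day 3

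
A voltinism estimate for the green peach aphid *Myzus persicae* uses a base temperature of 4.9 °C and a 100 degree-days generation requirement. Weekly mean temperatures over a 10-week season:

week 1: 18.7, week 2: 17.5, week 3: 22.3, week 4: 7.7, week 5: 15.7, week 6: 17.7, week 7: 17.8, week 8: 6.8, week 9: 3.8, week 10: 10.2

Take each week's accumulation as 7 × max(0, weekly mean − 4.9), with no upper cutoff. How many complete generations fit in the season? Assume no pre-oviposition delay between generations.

Weekly DD (7 × max(0, T̄ − 4.9)): 96.6, 88.2, 121.8, 19.6, 75.6, 89.6, 90.3, 13.3, 0.0, 37.1.
Season total = 632.1 DD.
Complete generations = ⌊632.1 / 100⌋ = 6.

6 generations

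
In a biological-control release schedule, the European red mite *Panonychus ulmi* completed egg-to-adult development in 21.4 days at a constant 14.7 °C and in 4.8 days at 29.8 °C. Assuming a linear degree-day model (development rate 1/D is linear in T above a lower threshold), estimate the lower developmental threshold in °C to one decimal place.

Equal thermal constants: D₁(T₁ − T_b) = D₂(T₂ − T_b).
21.4·(14.7 − T_b) = 4.8·(29.8 − T_b)
T_b = (21.4·14.7 − 4.8·29.8) / (21.4 − 4.8) = 171.54 / 16.6 = 10.334 °C ≈ 10.3 °C.

10.3 °C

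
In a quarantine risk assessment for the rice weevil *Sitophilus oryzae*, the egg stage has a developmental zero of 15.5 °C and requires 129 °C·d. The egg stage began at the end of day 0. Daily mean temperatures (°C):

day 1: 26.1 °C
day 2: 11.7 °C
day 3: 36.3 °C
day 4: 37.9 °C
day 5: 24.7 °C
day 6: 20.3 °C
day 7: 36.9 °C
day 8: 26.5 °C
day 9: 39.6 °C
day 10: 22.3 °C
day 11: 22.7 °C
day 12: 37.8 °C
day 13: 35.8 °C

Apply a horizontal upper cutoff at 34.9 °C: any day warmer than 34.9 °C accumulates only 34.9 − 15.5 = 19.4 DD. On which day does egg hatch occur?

Daily DD above 15.5 °C (capped at 19.4): 10.6, 0.0, 19.4, 19.4, 9.2, 4.8, 19.4, 11.0, 19.4, 6.8, 7.2, 19.4, 19.4.
Cumulative: 10.6, 10.6, 30.0, 49.4, 58.6, 63.4, 82.8, 93.8, 113.2, 120.0, 127.2, 146.6, 166.0.
The total first reaches 129 DD on day 12.

day 12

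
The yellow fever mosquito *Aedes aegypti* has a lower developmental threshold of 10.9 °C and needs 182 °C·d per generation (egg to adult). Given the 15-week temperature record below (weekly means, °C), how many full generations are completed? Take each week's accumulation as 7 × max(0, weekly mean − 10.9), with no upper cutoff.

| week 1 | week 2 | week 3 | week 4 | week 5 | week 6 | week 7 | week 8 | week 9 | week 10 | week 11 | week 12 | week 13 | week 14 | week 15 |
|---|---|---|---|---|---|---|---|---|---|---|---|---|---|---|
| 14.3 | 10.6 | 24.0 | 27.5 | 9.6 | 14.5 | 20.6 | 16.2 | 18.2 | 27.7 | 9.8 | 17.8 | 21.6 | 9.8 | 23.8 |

Weekly DD (7 × max(0, T̄ − 10.9)): 23.8, 0.0, 91.7, 116.2, 0.0, 25.2, 67.9, 37.1, 51.1, 117.6, 0.0, 48.3, 74.9, 0.0, 90.3.
Season total = 744.1 DD.
Complete generations = ⌊744.1 / 182⌋ = 4.

4 generations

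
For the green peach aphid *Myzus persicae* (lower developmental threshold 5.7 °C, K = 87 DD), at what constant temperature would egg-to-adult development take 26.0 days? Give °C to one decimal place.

Required daily accumulation = 87 / 26.0 = 3.346 DD/day.
T = T_base + 3.346 = 5.7 + 3.346 = 9.046 ≈ 9.0 °C.

9.0 °C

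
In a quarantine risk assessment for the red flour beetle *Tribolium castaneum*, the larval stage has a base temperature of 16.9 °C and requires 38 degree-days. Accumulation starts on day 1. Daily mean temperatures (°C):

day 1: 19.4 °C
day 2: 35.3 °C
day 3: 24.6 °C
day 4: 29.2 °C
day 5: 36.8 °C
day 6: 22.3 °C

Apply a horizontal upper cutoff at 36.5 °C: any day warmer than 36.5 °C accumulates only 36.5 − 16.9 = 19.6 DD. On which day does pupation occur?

day 4

Daily DD above 16.9 °C (capped at 19.6): 2.5, 18.4, 7.7, 12.3, 19.6, 5.4.
Cumulative: 2.5, 20.9, 28.6, 40.9, 60.5, 65.9.
The total first reaches 38 DD on day 4.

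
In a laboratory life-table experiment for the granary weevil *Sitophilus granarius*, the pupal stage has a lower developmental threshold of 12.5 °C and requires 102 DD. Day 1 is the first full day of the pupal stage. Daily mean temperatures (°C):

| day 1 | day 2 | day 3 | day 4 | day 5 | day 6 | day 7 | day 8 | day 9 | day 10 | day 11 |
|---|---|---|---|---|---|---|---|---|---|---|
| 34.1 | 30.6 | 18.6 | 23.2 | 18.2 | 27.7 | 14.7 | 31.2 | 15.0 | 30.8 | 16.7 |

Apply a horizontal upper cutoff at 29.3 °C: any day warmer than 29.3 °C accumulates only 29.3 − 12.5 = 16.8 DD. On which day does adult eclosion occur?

Daily DD above 12.5 °C (capped at 16.8): 16.8, 16.8, 6.1, 10.7, 5.7, 15.2, 2.2, 16.8, 2.5, 16.8, 4.2.
Cumulative: 16.8, 33.6, 39.7, 50.4, 56.1, 71.3, 73.5, 90.3, 92.8, 109.6, 113.8.
The total first reaches 102 DD on day 10.

day 10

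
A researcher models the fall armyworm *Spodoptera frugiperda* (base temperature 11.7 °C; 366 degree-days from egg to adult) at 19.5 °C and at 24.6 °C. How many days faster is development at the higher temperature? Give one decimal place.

18.6 days

At 19.5 °C: 366 / (19.5 − 11.7) = 366 / 7.8 = 46.923 d.
At 24.6 °C: 366 / (24.6 − 11.7) = 366 / 12.9 = 28.372 d.
Difference = |46.923 − 28.372| = 18.551 ≈ 18.6 days.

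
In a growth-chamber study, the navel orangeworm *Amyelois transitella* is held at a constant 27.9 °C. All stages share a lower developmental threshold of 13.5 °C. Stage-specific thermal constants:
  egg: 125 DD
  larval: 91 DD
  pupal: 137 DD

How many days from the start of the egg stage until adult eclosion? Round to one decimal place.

Daily accumulation at 27.9 °C = 27.9 − 13.5 = 14.4 DD/day.
Total K = 125 + 91 + 137 = 353 DD.
Total duration = 353 / 14.4 = 24.514 ≈ 24.5 days.

24.5 days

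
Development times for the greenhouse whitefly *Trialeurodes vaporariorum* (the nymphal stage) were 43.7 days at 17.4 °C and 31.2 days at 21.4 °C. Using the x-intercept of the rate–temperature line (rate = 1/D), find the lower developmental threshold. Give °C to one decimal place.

Under the model K = D·(T − T_b), so D₁·(T₁ − T_b) = D₂·(T₂ − T_b).
43.7·(17.4 − T_b) = 31.2·(21.4 − T_b)
T_b = (43.7·17.4 − 31.2·21.4) / (43.7 − 31.2) = 92.70 / 12.5 = 7.416 °C ≈ 7.4 °C.

7.4 °C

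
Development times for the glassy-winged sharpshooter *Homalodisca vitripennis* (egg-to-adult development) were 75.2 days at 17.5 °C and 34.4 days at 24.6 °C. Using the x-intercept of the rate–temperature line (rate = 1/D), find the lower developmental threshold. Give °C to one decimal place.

Equal thermal constants: D₁(T₁ − T_b) = D₂(T₂ − T_b).
75.2·(17.5 − T_b) = 34.4·(24.6 − T_b)
T_b = (75.2·17.5 − 34.4·24.6) / (75.2 − 34.4) = 469.76 / 40.8 = 11.514 °C ≈ 11.5 °C.

11.5 °C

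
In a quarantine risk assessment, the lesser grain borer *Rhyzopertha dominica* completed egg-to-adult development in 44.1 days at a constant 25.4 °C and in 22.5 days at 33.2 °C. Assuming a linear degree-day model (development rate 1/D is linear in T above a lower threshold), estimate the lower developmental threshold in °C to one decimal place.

Equal thermal constants: D₁(T₁ − T_b) = D₂(T₂ − T_b).
44.1·(25.4 − T_b) = 22.5·(33.2 − T_b)
T_b = (44.1·25.4 − 22.5·33.2) / (44.1 − 22.5) = 373.14 / 21.6 = 17.275 °C ≈ 17.3 °C.

17.3 °C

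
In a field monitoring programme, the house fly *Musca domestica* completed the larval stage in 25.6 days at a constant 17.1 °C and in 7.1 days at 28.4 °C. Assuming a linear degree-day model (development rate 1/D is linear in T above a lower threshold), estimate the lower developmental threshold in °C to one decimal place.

12.8 °C

Under the model K = D·(T − T_b), so D₁·(T₁ − T_b) = D₂·(T₂ − T_b).
25.6·(17.1 − T_b) = 7.1·(28.4 − T_b)
T_b = (25.6·17.1 − 7.1·28.4) / (25.6 − 7.1) = 236.12 / 18.5 = 12.763 °C ≈ 12.8 °C.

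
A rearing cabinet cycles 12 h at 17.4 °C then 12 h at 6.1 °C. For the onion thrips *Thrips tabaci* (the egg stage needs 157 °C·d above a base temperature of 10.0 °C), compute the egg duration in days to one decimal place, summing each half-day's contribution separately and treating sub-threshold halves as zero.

42.4 days

Day half: max(0, 17.4 − 10.0) × 0.5 = 7.4 × 0.5 = 3.70 DD.
Night half: max(0, 6.1 − 10.0) × 0.5 = 0.0 × 0.5 = 0.00 DD.
Per 24 h: 3.70 DD/day.
Duration = 157 / 3.70 = 42.432 ≈ 42.4 days.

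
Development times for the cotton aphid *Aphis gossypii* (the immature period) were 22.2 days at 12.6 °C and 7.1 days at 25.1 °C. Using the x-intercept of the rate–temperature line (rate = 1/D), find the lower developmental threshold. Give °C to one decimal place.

Linear rate model ⇒ the product D·(T − T_b) is constant across temperatures.
22.2·(12.6 − T_b) = 7.1·(25.1 − T_b)
T_b = (22.2·12.6 − 7.1·25.1) / (22.2 − 7.1) = 101.51 / 15.1 = 6.723 °C ≈ 6.7 °C.

6.7 °C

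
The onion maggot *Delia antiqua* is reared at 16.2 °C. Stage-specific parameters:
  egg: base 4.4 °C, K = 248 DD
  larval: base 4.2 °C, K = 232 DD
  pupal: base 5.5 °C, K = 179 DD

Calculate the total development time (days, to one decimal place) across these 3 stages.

57.1 days

egg: 248 / (16.2 − 4.4) = 248 / 11.8 = 21.017 d.
larval: 232 / (16.2 − 4.2) = 232 / 12.0 = 19.333 d.
pupal: 179 / (16.2 − 5.5) = 179 / 10.7 = 16.729 d.
Sum = 57.079 ≈ 57.1 days.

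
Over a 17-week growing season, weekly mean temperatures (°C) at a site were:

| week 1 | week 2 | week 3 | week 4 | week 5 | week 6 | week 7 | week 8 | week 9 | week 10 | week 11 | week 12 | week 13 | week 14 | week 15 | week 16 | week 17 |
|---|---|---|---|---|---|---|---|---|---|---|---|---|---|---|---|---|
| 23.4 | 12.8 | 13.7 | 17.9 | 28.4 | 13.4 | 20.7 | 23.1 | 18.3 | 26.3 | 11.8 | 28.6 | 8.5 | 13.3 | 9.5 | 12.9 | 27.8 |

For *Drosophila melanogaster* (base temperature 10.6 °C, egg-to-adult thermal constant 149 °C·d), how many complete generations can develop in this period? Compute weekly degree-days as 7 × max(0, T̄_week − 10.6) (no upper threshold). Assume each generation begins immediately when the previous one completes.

Weekly DD (7 × max(0, T̄ − 10.6)): 89.6, 15.4, 21.7, 51.1, 124.6, 19.6, 70.7, 87.5, 53.9, 109.9, 8.4, 126.0, 0.0, 18.9, 0.0, 16.1, 120.4.
Season total = 933.8 DD.
Complete generations = ⌊933.8 / 149⌋ = 6.

6 generations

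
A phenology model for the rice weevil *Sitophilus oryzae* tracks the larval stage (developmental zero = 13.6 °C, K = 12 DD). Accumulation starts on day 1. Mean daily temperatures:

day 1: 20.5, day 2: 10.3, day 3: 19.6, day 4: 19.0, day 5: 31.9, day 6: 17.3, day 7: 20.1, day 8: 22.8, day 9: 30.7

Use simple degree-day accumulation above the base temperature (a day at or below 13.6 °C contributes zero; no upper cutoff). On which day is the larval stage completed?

Daily DD above 13.6 °C: 6.9, 0.0, 6.0, 5.4, 18.3, 3.7, 6.5, 9.2, 17.1.
Cumulative: 6.9, 6.9, 12.9, 18.3, 36.6, 40.3, 46.8, 56.0, 73.1.
The total first reaches 12 DD on day 3.

day 3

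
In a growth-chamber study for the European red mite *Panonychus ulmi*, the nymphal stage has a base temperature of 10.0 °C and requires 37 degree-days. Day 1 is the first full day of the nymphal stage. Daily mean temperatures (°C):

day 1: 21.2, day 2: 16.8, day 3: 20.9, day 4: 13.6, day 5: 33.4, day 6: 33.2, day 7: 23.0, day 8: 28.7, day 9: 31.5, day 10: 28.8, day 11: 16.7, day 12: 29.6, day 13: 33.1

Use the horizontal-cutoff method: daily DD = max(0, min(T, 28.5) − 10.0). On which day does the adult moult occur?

day 5

Daily DD above 10.0 °C (capped at 18.5): 11.2, 6.8, 10.9, 3.6, 18.5, 18.5, 13.0, 18.5, 18.5, 18.5, 6.7, 18.5, 18.5.
Cumulative: 11.2, 18.0, 28.9, 32.5, 51.0, 69.5, 82.5, 101.0, 119.5, 138.0, 144.7, 163.2, 181.7.
The total first reaches 37 DD on day 5.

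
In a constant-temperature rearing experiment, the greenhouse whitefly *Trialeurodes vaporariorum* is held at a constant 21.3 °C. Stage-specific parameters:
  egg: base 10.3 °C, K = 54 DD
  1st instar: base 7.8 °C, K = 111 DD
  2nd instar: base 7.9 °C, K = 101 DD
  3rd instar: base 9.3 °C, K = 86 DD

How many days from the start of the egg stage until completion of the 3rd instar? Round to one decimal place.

27.8 days

egg: 54 / (21.3 − 10.3) = 54 / 11.0 = 4.909 d.
1st instar: 111 / (21.3 − 7.8) = 111 / 13.5 = 8.222 d.
2nd instar: 101 / (21.3 − 7.9) = 101 / 13.4 = 7.537 d.
3rd instar: 86 / (21.3 − 9.3) = 86 / 12.0 = 7.167 d.
Sum = 27.835 ≈ 27.8 days.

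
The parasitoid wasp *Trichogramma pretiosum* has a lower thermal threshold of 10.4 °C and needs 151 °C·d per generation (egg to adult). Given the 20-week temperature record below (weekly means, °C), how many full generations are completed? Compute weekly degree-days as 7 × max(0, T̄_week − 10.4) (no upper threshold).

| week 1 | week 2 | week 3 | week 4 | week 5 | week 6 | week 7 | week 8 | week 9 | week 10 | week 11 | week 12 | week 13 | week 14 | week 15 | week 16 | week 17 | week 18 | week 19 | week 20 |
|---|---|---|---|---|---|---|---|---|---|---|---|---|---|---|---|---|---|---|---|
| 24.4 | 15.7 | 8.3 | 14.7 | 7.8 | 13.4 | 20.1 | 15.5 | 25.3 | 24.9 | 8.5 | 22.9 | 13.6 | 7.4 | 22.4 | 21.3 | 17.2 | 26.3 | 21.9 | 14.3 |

6 generations

Weekly DD (7 × max(0, T̄ − 10.4)): 98.0, 37.1, 0.0, 30.1, 0.0, 21.0, 67.9, 35.7, 104.3, 101.5, 0.0, 87.5, 22.4, 0.0, 84.0, 76.3, 47.6, 111.3, 80.5, 27.3.
Season total = 1032.5 DD.
Complete generations = ⌊1032.5 / 151⌋ = 6.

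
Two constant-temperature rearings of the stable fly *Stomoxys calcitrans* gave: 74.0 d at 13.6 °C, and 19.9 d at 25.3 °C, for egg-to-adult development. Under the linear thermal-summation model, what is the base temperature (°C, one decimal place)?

Linear rate model ⇒ the product D·(T − T_b) is constant across temperatures.
74.0·(13.6 − T_b) = 19.9·(25.3 − T_b)
T_b = (74.0·13.6 − 19.9·25.3) / (74.0 − 19.9) = 502.93 / 54.1 = 9.296 °C ≈ 9.3 °C.

9.3 °C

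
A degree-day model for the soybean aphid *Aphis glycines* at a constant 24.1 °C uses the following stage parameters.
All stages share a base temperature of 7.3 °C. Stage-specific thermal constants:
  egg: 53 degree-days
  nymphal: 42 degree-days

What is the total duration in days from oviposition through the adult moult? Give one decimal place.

Daily accumulation at 24.1 °C = 24.1 − 7.3 = 16.8 DD/day.
Total K = 53 + 42 = 95 DD.
Total duration = 95 / 16.8 = 5.655 ≈ 5.7 days.

5.7 days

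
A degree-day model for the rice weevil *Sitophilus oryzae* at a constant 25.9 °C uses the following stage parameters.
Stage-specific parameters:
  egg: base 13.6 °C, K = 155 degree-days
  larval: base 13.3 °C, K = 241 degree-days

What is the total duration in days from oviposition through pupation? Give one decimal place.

31.7 days

egg: 155 / (25.9 − 13.6) = 155 / 12.3 = 12.602 d.
larval: 241 / (25.9 − 13.3) = 241 / 12.6 = 19.127 d.
Sum = 31.729 ≈ 31.7 days.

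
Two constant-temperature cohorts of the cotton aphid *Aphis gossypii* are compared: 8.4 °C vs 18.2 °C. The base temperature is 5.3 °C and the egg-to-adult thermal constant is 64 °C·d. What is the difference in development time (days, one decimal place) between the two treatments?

15.7 days

At 8.4 °C: 64 / (8.4 − 5.3) = 64 / 3.1 = 20.645 d.
At 18.2 °C: 64 / (18.2 − 5.3) = 64 / 12.9 = 4.961 d.
Difference = |20.645 − 4.961| = 15.684 ≈ 15.7 days.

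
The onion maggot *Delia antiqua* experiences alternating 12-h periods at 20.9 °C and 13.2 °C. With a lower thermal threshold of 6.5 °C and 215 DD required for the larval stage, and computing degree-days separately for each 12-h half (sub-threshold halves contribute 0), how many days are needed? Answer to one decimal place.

20.4 days

Day half: max(0, 20.9 − 6.5) × 0.5 = 14.4 × 0.5 = 7.20 DD.
Night half: max(0, 13.2 − 6.5) × 0.5 = 6.7 × 0.5 = 3.35 DD.
Per 24 h: 10.55 DD/day.
Duration = 215 / 10.55 = 20.379 ≈ 20.4 days.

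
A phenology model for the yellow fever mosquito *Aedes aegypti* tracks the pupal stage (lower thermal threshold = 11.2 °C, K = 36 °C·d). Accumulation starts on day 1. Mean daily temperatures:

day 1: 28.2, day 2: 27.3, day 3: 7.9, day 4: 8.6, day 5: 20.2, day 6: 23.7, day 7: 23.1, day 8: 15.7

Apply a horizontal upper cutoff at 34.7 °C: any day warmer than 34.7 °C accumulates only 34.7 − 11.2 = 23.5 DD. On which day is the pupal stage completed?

day 5

Daily DD above 11.2 °C (capped at 23.5): 17.0, 16.1, 0.0, 0.0, 9.0, 12.5, 11.9, 4.5.
Cumulative: 17.0, 33.1, 33.1, 33.1, 42.1, 54.6, 66.5, 71.0.
The total first reaches 36 DD on day 5.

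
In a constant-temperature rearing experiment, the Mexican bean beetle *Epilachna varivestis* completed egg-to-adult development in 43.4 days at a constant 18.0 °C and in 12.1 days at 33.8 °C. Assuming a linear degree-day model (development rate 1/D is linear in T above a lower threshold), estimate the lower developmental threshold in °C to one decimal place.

Under the model K = D·(T − T_b), so D₁·(T₁ − T_b) = D₂·(T₂ − T_b).
43.4·(18.0 − T_b) = 12.1·(33.8 − T_b)
T_b = (43.4·18.0 − 12.1·33.8) / (43.4 − 12.1) = 372.22 / 31.3 = 11.892 °C ≈ 11.9 °C.

11.9 °C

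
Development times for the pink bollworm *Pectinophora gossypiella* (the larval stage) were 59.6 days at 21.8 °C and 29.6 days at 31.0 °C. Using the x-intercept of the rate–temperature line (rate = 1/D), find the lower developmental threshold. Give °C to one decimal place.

Equal thermal constants: D₁(T₁ − T_b) = D₂(T₂ − T_b).
59.6·(21.8 − T_b) = 29.6·(31.0 − T_b)
T_b = (59.6·21.8 − 29.6·31.0) / (59.6 − 29.6) = 381.68 / 30.0 = 12.723 °C ≈ 12.7 °C.

12.7 °C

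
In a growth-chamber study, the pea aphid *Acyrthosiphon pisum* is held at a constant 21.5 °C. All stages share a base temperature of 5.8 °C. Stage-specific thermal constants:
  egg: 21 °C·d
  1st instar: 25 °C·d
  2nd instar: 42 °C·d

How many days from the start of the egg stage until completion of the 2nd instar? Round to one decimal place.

Daily accumulation at 21.5 °C = 21.5 − 5.8 = 15.7 DD/day.
Total K = 21 + 25 + 42 = 88 DD.
Total duration = 88 / 15.7 = 5.605 ≈ 5.6 days.

5.6 days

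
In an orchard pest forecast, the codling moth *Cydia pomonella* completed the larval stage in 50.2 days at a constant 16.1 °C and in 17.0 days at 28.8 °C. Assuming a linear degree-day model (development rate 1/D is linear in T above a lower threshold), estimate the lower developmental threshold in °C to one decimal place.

Linear rate model ⇒ the product D·(T − T_b) is constant across temperatures.
50.2·(16.1 − T_b) = 17.0·(28.8 − T_b)
T_b = (50.2·16.1 − 17.0·28.8) / (50.2 − 17.0) = 318.62 / 33.2 = 9.597 °C ≈ 9.6 °C.

9.6 °C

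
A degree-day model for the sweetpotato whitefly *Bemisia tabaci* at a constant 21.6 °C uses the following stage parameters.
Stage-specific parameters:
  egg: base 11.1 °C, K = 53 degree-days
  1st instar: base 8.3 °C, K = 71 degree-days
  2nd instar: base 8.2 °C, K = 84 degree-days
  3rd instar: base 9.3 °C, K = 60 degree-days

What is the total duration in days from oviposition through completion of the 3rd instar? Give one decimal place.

egg: 53 / (21.6 − 11.1) = 53 / 10.5 = 5.048 d.
1st instar: 71 / (21.6 − 8.3) = 71 / 13.3 = 5.338 d.
2nd instar: 84 / (21.6 − 8.2) = 84 / 13.4 = 6.269 d.
3rd instar: 60 / (21.6 − 9.3) = 60 / 12.3 = 4.878 d.
Sum = 21.533 ≈ 21.5 days.

21.5 days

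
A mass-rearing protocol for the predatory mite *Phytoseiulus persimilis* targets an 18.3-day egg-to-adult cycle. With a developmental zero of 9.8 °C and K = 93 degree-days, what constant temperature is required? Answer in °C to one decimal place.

Required daily accumulation = 93 / 18.3 = 5.082 DD/day.
T = T_base + 5.082 = 9.8 + 5.082 = 14.882 ≈ 14.9 °C.

14.9 °C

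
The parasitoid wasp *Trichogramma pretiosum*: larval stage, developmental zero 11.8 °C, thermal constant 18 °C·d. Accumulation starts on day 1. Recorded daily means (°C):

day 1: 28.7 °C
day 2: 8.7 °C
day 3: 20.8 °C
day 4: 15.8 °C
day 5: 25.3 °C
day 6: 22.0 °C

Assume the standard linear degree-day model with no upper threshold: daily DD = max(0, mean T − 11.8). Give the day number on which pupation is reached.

Daily DD above 11.8 °C: 16.9, 0.0, 9.0, 4.0, 13.5, 10.2.
Cumulative: 16.9, 16.9, 25.9, 29.9, 43.4, 53.6.
The total first reaches 18 DD on day 3.

day 3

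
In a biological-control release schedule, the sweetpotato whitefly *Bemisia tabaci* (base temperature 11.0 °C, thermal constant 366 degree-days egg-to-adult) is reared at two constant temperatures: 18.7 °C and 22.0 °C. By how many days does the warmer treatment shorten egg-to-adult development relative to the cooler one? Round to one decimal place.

14.3 days

At 18.7 °C: 366 / (18.7 − 11.0) = 366 / 7.7 = 47.532 d.
At 22.0 °C: 366 / (22.0 − 11.0) = 366 / 11.0 = 33.273 d.
Difference = |47.532 − 33.273| = 14.260 ≈ 14.3 days.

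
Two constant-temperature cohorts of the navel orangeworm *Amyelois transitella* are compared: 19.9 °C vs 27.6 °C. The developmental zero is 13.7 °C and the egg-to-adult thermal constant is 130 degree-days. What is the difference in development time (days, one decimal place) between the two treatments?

11.6 days

At 19.9 °C: 130 / (19.9 − 13.7) = 130 / 6.2 = 20.968 d.
At 27.6 °C: 130 / (27.6 − 13.7) = 130 / 13.9 = 9.353 d.
Difference = |20.968 − 9.353| = 11.615 ≈ 11.6 days.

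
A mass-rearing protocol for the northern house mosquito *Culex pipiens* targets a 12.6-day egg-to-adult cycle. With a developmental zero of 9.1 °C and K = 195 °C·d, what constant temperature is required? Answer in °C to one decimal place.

24.6 °C

Required daily accumulation = 195 / 12.6 = 15.476 DD/day.
T = T_base + 15.476 = 9.1 + 15.476 = 24.576 ≈ 24.6 °C.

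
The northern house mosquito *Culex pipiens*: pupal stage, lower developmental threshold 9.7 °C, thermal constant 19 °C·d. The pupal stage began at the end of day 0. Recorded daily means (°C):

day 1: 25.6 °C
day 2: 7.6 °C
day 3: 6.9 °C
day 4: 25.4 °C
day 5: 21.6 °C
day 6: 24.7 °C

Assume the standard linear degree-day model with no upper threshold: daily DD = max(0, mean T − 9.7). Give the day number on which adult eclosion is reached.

day 4

Daily DD above 9.7 °C: 15.9, 0.0, 0.0, 15.7, 11.9, 15.0.
Cumulative: 15.9, 15.9, 15.9, 31.6, 43.5, 58.5.
The total first reaches 19 DD on day 4.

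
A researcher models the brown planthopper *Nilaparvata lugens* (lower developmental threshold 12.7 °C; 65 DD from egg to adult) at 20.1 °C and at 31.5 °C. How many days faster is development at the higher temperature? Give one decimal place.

At 20.1 °C: 65 / (20.1 − 12.7) = 65 / 7.4 = 8.784 d.
At 31.5 °C: 65 / (31.5 − 12.7) = 65 / 18.8 = 3.457 d.
Difference = |8.784 − 3.457| = 5.326 ≈ 5.3 days.

5.3 days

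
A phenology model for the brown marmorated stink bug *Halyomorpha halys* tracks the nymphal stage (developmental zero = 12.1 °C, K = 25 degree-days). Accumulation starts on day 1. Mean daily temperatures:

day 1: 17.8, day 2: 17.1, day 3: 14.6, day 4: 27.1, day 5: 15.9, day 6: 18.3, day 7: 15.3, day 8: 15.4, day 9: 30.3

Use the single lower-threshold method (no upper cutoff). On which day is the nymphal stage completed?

Daily DD above 12.1 °C: 5.7, 5.0, 2.5, 15.0, 3.8, 6.2, 3.2, 3.3, 18.2.
Cumulative: 5.7, 10.7, 13.2, 28.2, 32.0, 38.2, 41.4, 44.7, 62.9.
The total first reaches 25 DD on day 4.

day 4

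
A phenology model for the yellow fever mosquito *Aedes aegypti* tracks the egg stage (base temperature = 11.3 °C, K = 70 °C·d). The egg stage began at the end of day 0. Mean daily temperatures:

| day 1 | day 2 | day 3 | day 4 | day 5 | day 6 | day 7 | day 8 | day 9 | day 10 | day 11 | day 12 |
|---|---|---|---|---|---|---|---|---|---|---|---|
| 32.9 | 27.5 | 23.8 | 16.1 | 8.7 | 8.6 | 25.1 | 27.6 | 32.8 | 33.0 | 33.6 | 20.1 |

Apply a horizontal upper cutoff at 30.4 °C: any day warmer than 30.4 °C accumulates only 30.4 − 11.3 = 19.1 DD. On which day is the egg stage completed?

Daily DD above 11.3 °C (capped at 19.1): 19.1, 16.2, 12.5, 4.8, 0.0, 0.0, 13.8, 16.3, 19.1, 19.1, 19.1, 8.8.
Cumulative: 19.1, 35.3, 47.8, 52.6, 52.6, 52.6, 66.4, 82.7, 101.8, 120.9, 140.0, 148.8.
The total first reaches 70 DD on day 8.

day 8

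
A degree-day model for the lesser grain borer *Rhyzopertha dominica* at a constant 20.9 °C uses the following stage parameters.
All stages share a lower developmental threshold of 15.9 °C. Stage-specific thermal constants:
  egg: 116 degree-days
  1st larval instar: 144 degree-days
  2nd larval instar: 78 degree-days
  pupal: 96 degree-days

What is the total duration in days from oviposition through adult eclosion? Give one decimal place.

Daily accumulation at 20.9 °C = 20.9 − 15.9 = 5.0 DD/day.
Total K = 116 + 144 + 78 + 96 = 434 DD.
Total duration = 434 / 5.0 = 86.800 ≈ 86.8 days.

86.8 days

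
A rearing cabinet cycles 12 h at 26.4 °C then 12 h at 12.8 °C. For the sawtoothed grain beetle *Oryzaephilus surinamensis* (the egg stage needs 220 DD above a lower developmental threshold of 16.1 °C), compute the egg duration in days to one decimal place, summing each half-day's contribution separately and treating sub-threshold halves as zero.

42.7 days

Day half: max(0, 26.4 − 16.1) × 0.5 = 10.3 × 0.5 = 5.15 DD.
Night half: max(0, 12.8 − 16.1) × 0.5 = 0.0 × 0.5 = 0.00 DD.
Per 24 h: 5.15 DD/day.
Duration = 220 / 5.15 = 42.718 ≈ 42.7 days.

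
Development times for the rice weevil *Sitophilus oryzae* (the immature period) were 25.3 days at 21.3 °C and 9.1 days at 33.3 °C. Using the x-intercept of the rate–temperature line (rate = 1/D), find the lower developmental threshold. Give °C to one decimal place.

Linear rate model ⇒ the product D·(T − T_b) is constant across temperatures.
25.3·(21.3 − T_b) = 9.1·(33.3 − T_b)
T_b = (25.3·21.3 − 9.1·33.3) / (25.3 − 9.1) = 235.86 / 16.2 = 14.559 °C ≈ 14.6 °C.

14.6 °C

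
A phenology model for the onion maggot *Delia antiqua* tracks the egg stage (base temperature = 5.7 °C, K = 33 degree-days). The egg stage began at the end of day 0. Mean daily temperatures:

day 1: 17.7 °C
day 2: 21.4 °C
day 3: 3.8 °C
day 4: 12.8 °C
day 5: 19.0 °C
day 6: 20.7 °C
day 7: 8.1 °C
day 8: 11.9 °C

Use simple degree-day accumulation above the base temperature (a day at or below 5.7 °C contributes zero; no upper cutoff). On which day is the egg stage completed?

Daily DD above 5.7 °C: 12.0, 15.7, 0.0, 7.1, 13.3, 15.0, 2.4, 6.2.
Cumulative: 12.0, 27.7, 27.7, 34.8, 48.1, 63.1, 65.5, 71.7.
The total first reaches 33 DD on day 4.

day 4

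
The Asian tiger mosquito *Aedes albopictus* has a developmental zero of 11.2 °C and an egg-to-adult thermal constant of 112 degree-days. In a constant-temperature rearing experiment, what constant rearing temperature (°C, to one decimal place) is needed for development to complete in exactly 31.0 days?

Required daily accumulation = 112 / 31.0 = 3.613 DD/day.
T = T_base + 3.613 = 11.2 + 3.613 = 14.813 ≈ 14.8 °C.

14.8 °C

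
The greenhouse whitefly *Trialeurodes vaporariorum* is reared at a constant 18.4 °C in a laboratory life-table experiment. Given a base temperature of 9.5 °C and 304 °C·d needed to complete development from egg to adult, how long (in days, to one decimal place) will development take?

34.2 days

Daily accumulation = 18.4 − 9.5 = 8.9 DD/day.
Duration = 304 / 8.9 = 34.157 ≈ 34.2 days.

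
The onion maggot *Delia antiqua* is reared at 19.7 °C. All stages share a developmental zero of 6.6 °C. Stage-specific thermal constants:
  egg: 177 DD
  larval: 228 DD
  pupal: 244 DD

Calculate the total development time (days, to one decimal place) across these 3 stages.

49.5 days

Daily accumulation at 19.7 °C = 19.7 − 6.6 = 13.1 DD/day.
Total K = 177 + 228 + 244 = 649 DD.
Total duration = 649 / 13.1 = 49.542 ≈ 49.5 days.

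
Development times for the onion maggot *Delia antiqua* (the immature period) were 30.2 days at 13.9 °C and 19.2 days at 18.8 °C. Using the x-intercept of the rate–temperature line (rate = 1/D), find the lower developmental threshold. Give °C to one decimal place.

Equal thermal constants: D₁(T₁ − T_b) = D₂(T₂ − T_b).
30.2·(13.9 − T_b) = 19.2·(18.8 − T_b)
T_b = (30.2·13.9 − 19.2·18.8) / (30.2 − 19.2) = 58.82 / 11.0 = 5.347 °C ≈ 5.3 °C.

5.3 °C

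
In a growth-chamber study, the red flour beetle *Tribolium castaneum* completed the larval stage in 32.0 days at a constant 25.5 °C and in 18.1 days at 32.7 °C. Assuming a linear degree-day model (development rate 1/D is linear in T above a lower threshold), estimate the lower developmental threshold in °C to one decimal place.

16.1 °C

Linear rate model ⇒ the product D·(T − T_b) is constant across temperatures.
32.0·(25.5 − T_b) = 18.1·(32.7 − T_b)
T_b = (32.0·25.5 − 18.1·32.7) / (32.0 − 18.1) = 224.13 / 13.9 = 16.124 °C ≈ 16.1 °C.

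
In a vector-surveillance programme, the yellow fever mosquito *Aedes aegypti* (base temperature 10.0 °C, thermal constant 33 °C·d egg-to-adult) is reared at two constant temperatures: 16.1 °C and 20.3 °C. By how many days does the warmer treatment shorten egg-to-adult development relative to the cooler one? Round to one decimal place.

2.2 days

At 16.1 °C: 33 / (16.1 − 10.0) = 33 / 6.1 = 5.410 d.
At 20.3 °C: 33 / (20.3 − 10.0) = 33 / 10.3 = 3.204 d.
Difference = |5.410 − 3.204| = 2.206 ≈ 2.2 days.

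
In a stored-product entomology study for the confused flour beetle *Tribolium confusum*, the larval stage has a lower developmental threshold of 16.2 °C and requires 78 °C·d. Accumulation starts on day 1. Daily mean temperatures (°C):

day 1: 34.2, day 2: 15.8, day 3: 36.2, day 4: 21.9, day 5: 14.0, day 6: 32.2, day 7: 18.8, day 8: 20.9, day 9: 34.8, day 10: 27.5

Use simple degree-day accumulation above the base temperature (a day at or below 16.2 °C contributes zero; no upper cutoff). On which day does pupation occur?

Daily DD above 16.2 °C: 18.0, 0.0, 20.0, 5.7, 0.0, 16.0, 2.6, 4.7, 18.6, 11.3.
Cumulative: 18.0, 18.0, 38.0, 43.7, 43.7, 59.7, 62.3, 67.0, 85.6, 96.9.
The total first reaches 78 DD on day 9.

day 9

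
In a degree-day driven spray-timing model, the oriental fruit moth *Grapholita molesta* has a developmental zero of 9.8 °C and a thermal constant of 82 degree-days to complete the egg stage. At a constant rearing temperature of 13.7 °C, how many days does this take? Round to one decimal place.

Daily accumulation = 13.7 − 9.8 = 3.9 DD/day.
Duration = 82 / 3.9 = 21.026 ≈ 21.0 days.

21.0 days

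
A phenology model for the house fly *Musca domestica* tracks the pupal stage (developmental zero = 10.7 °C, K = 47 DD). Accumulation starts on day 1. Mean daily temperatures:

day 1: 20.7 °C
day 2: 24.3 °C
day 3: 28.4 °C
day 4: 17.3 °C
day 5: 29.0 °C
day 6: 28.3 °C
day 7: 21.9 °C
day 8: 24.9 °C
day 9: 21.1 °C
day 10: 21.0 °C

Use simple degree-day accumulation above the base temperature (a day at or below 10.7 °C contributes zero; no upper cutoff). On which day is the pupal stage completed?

Daily DD above 10.7 °C: 10.0, 13.6, 17.7, 6.6, 18.3, 17.6, 11.2, 14.2, 10.4, 10.3.
Cumulative: 10.0, 23.6, 41.3, 47.9, 66.2, 83.8, 95.0, 109.2, 119.6, 129.9.
The total first reaches 47 DD on day 4.

day 4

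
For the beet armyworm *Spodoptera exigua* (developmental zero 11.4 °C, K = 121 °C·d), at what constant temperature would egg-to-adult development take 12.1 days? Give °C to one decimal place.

Required daily accumulation = 121 / 12.1 = 10.000 DD/day.
T = T_base + 10.000 = 11.4 + 10.000 = 21.400 ≈ 21.4 °C.

21.4 °C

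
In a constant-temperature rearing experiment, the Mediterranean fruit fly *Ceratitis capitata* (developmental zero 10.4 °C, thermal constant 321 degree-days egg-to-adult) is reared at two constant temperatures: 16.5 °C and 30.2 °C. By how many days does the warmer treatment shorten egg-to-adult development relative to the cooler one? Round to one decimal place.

At 16.5 °C: 321 / (16.5 − 10.4) = 321 / 6.1 = 52.623 d.
At 30.2 °C: 321 / (30.2 − 10.4) = 321 / 19.8 = 16.212 d.
Difference = |52.623 − 16.212| = 36.411 ≈ 36.4 days.

36.4 days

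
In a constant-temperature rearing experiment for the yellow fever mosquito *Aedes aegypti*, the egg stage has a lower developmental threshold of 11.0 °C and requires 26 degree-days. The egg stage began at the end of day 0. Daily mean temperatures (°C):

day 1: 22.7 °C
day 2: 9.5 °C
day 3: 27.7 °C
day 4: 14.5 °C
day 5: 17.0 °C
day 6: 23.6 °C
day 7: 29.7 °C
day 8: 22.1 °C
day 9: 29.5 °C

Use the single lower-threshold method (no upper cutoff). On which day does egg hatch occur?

Daily DD above 11.0 °C: 11.7, 0.0, 16.7, 3.5, 6.0, 12.6, 18.7, 11.1, 18.5.
Cumulative: 11.7, 11.7, 28.4, 31.9, 37.9, 50.5, 69.2, 80.3, 98.8.
The total first reaches 26 DD on day 3.

day 3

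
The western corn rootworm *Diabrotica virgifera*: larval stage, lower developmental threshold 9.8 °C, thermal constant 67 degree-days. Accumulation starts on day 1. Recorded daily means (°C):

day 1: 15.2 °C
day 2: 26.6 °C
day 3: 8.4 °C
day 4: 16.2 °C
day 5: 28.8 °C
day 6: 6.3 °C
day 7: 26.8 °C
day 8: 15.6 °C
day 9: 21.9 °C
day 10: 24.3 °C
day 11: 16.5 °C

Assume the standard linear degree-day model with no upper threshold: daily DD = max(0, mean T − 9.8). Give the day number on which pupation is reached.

Daily DD above 9.8 °C: 5.4, 16.8, 0.0, 6.4, 19.0, 0.0, 17.0, 5.8, 12.1, 14.5, 6.7.
Cumulative: 5.4, 22.2, 22.2, 28.6, 47.6, 47.6, 64.6, 70.4, 82.5, 97.0, 103.7.
The total first reaches 67 DD on day 8.

day 8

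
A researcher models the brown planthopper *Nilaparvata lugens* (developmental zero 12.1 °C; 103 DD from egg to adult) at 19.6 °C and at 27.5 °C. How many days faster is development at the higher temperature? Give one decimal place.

At 19.6 °C: 103 / (19.6 − 12.1) = 103 / 7.5 = 13.733 d.
At 27.5 °C: 103 / (27.5 − 12.1) = 103 / 15.4 = 6.688 d.
Difference = |13.733 − 6.688| = 7.045 ≈ 7.0 days.

7.0 days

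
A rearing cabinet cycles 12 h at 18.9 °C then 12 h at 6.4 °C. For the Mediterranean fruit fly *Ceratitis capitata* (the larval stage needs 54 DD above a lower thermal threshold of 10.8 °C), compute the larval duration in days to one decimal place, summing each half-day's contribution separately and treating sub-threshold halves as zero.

13.3 days

Day half: max(0, 18.9 − 10.8) × 0.5 = 8.1 × 0.5 = 4.05 DD.
Night half: max(0, 6.4 − 10.8) × 0.5 = 0.0 × 0.5 = 0.00 DD.
Per 24 h: 4.05 DD/day.
Duration = 54 / 4.05 = 13.333 ≈ 13.3 days.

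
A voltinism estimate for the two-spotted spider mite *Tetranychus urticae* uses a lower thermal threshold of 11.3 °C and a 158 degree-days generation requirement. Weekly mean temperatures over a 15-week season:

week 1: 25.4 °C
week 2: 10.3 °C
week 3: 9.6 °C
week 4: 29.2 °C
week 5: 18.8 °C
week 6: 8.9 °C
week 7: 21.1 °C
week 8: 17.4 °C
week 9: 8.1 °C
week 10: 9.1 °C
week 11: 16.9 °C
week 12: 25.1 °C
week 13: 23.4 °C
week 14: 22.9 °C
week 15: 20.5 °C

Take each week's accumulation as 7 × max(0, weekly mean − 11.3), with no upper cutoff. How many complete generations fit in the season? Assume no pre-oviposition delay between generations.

Weekly DD (7 × max(0, T̄ − 11.3)): 98.7, 0.0, 0.0, 125.3, 52.5, 0.0, 68.6, 42.7, 0.0, 0.0, 39.2, 96.6, 84.7, 81.2, 64.4.
Season total = 753.9 DD.
Complete generations = ⌊753.9 / 158⌋ = 4.

4 generations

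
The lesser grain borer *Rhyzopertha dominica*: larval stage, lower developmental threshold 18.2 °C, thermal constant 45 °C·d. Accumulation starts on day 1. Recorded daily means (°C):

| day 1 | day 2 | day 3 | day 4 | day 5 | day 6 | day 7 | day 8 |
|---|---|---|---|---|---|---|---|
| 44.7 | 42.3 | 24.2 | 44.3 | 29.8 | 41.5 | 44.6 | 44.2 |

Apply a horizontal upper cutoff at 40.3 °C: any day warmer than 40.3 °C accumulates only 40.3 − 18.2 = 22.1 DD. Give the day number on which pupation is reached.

day 3

Daily DD above 18.2 °C (capped at 22.1): 22.1, 22.1, 6.0, 22.1, 11.6, 22.1, 22.1, 22.1.
Cumulative: 22.1, 44.2, 50.2, 72.3, 83.9, 106.0, 128.1, 150.2.
The total first reaches 45 DD on day 3.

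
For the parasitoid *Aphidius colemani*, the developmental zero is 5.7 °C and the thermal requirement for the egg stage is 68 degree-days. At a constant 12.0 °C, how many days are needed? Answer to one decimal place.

10.8 days

Daily accumulation = 12.0 − 5.7 = 6.3 DD/day.
Duration = 68 / 6.3 = 10.794 ≈ 10.8 days.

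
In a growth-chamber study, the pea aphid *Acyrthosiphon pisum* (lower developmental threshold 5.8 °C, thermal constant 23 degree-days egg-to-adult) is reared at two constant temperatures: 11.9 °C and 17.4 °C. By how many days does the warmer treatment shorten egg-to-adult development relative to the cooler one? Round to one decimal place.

1.8 days

At 11.9 °C: 23 / (11.9 − 5.8) = 23 / 6.1 = 3.770 d.
At 17.4 °C: 23 / (17.4 − 5.8) = 23 / 11.6 = 1.983 d.
Difference = |3.770 − 1.983| = 1.788 ≈ 1.8 days.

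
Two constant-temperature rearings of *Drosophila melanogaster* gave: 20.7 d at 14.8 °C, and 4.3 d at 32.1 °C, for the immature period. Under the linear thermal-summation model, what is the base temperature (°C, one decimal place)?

Linear rate model ⇒ the product D·(T − T_b) is constant across temperatures.
20.7·(14.8 − T_b) = 4.3·(32.1 − T_b)
T_b = (20.7·14.8 − 4.3·32.1) / (20.7 − 4.3) = 168.33 / 16.4 = 10.264 °C ≈ 10.3 °C.

10.3 °C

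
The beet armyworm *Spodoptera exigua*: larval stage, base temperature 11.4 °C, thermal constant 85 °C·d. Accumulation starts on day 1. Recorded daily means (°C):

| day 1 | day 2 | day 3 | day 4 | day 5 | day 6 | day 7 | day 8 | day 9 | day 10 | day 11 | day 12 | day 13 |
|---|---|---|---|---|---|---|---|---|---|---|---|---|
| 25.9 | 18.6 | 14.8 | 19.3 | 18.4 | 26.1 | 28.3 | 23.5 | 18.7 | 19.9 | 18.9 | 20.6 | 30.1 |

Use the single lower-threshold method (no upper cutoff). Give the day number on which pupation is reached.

day 9

Daily DD above 11.4 °C: 14.5, 7.2, 3.4, 7.9, 7.0, 14.7, 16.9, 12.1, 7.3, 8.5, 7.5, 9.2, 18.7.
Cumulative: 14.5, 21.7, 25.1, 33.0, 40.0, 54.7, 71.6, 83.7, 91.0, 99.5, 107.0, 116.2, 134.9.
The total first reaches 85 DD on day 9.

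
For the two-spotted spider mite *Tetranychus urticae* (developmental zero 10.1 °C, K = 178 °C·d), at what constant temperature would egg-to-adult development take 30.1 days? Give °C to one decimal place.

Required daily accumulation = 178 / 30.1 = 5.914 DD/day.
T = T_base + 5.914 = 10.1 + 5.914 = 16.014 ≈ 16.0 °C.

16.0 °C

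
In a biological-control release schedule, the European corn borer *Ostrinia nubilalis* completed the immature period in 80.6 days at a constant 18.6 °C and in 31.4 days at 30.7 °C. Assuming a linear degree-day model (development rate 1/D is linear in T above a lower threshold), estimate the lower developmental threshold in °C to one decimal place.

10.9 °C

Equal thermal constants: D₁(T₁ − T_b) = D₂(T₂ − T_b).
80.6·(18.6 − T_b) = 31.4·(30.7 − T_b)
T_b = (80.6·18.6 − 31.4·30.7) / (80.6 − 31.4) = 535.18 / 49.2 = 10.878 °C ≈ 10.9 °C.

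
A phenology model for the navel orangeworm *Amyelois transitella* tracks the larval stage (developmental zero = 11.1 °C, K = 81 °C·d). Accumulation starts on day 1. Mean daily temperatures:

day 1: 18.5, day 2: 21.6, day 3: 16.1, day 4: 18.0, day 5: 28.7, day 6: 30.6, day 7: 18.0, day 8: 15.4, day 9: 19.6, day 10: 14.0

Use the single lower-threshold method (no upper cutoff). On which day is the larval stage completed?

day 9

Daily DD above 11.1 °C: 7.4, 10.5, 5.0, 6.9, 17.6, 19.5, 6.9, 4.3, 8.5, 2.9.
Cumulative: 7.4, 17.9, 22.9, 29.8, 47.4, 66.9, 73.8, 78.1, 86.6, 89.5.
The total first reaches 81 DD on day 9.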